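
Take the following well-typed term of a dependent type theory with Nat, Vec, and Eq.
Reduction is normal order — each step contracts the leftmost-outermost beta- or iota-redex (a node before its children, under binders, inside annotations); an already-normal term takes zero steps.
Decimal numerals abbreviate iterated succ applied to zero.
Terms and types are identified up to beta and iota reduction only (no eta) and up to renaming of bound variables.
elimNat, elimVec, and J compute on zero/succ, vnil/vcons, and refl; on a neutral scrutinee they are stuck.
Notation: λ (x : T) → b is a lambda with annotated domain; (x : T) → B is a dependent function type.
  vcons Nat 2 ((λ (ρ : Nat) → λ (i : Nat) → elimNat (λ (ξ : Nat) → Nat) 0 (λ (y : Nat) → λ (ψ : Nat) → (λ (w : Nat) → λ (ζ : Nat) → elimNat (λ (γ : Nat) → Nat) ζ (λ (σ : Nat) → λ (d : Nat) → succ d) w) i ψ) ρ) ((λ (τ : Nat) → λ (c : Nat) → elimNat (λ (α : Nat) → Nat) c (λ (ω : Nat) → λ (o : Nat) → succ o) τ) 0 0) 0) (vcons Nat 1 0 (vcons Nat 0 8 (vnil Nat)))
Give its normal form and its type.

resulting normal form:
  vcons Nat 2 0 (vcons Nat 1 0 (vcons Nat 0 8 (vnil Nat)))
inferred type:
  Vec Nat 3


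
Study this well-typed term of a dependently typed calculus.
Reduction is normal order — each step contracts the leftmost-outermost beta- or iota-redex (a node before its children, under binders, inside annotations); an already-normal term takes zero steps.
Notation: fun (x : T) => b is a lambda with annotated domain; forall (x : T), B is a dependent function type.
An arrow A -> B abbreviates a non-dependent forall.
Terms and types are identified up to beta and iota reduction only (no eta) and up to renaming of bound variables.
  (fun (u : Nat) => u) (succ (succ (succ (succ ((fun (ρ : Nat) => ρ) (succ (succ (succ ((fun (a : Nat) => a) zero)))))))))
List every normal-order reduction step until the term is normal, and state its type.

reduction (normal order):
  (fun (u : Nat) => u) (succ (succ (succ (succ ((fun (ρ : Nat) => ρ) (succ (succ (succ ((fun (a : Nat) => a) zero)))))))))
  ~> succ (succ (succ (succ ((fun (u : Nat) => u) (succ (succ (succ ((fun (ρ : Nat) => ρ) zero))))))))
  ~> succ (succ (succ (succ (succ (succ (succ ((fun (u : Nat) => u) zero)))))))
  ~> succ (succ (succ (succ (succ (succ (succ zero))))))
type:
  Nat


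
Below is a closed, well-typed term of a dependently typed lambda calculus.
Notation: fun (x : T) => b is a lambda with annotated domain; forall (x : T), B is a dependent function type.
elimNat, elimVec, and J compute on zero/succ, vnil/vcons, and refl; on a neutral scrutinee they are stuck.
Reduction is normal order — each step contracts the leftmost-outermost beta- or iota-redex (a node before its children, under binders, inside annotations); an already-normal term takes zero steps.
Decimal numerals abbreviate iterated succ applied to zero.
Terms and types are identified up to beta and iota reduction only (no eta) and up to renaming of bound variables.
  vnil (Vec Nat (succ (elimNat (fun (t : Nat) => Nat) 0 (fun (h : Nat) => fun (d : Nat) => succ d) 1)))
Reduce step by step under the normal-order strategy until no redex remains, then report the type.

normal-order reduction sequence:
  vnil (Vec Nat (succ (elimNat (fun (t : Nat) => Nat) 0 (fun (h : Nat) => fun (d : Nat) => succ d) 1)))
  ~> vnil (Vec Nat (succ ((fun (t : Nat) => fun (h : Nat) => succ h) 0 (elimNat (fun (d : Nat) => Nat) 0 (fun (g : Nat) => fun (w : Nat) => succ w) 0))))
  ~> vnil (Vec Nat (succ ((fun (t : Nat) => succ t) (elimNat (fun (h : Nat) => Nat) 0 (fun (d : Nat) => fun (g : Nat) => succ g) 0))))
  ~> vnil (Vec Nat (succ (succ (elimNat (fun (t : Nat) => Nat) 0 (fun (h : Nat) => fun (d : Nat) => succ d) 0))))
  ~> vnil (Vec Nat 2)
the term's type:
  Vec (Vec Nat 2) 0


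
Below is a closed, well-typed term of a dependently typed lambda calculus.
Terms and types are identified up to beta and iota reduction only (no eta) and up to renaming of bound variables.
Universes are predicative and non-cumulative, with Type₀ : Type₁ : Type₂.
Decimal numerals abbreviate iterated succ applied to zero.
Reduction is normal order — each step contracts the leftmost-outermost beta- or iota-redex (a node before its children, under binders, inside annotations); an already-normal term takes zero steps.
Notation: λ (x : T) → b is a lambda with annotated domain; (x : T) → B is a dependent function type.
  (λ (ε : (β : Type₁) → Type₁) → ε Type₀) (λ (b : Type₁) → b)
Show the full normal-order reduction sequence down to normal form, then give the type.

reduction (normal order):
  (λ (ε : (β : Type₁) → Type₁) → ε Type₀) (λ (b : Type₁) → b)
  ~> (λ (ε : Type₁) → ε) Type₀
  ~> Type₀
the term's type:
  Type₁


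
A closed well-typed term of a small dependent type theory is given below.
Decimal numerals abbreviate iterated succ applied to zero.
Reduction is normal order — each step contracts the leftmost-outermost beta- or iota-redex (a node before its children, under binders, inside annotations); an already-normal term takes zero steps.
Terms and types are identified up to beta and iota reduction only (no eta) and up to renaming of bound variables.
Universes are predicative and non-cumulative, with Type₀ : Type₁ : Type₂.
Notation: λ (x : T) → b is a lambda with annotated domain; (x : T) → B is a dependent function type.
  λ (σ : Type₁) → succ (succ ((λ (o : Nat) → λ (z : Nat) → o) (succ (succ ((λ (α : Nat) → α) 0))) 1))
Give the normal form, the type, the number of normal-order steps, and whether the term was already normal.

reduced normal form:
  λ (σ : Type₁) → 4
inferred type:
  (σ : Type₁) → Nat
steps to reach normal form (normal order): 3
already normal: no
first contracted redex: a beta-redex


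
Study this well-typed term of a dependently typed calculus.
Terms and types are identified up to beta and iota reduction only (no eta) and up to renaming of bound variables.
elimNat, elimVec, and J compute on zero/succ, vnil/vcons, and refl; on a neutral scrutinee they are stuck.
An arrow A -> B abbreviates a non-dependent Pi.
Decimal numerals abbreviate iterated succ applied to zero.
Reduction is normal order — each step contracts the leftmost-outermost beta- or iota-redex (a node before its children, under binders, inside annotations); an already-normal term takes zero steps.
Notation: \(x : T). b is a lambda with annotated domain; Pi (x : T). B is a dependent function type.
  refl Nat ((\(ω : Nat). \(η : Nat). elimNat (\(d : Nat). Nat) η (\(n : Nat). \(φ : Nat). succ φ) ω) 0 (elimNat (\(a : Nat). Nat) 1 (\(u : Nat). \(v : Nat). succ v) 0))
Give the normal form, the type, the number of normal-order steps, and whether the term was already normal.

resulting normal form:
  refl Nat 1
the term's type:
  Eq Nat 1 1
reduction steps (normal order): 4
term was already normal: no
first redex: a beta-redex


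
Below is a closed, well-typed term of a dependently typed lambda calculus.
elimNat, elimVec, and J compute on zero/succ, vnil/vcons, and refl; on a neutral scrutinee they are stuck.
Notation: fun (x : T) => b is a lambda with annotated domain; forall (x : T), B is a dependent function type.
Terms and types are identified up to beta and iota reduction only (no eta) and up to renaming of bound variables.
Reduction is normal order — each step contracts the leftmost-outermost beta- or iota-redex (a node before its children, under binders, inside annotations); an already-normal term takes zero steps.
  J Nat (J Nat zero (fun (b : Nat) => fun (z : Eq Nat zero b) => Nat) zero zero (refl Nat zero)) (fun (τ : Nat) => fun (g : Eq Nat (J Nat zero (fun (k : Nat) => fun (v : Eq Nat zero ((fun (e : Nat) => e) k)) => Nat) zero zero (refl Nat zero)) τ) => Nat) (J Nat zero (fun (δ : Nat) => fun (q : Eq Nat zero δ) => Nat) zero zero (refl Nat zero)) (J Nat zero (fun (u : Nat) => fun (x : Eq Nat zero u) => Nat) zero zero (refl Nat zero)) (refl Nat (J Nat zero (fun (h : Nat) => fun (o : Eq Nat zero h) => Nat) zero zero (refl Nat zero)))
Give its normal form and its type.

normal form:
  zero
the term's type:
  Nat
observation: the first redex contracted is a J iota-redex; the normal form is reached in 2 normal-order steps.


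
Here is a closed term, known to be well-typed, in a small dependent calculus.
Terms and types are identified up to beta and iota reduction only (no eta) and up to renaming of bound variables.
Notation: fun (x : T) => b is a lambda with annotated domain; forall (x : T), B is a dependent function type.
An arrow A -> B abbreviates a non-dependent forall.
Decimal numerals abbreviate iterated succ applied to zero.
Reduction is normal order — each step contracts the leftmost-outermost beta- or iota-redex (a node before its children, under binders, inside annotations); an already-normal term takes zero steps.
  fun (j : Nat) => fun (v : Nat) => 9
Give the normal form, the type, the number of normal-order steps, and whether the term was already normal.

normal form:
  fun (j : Nat) => fun (v : Nat) => 9
the term's type:
  Nat -> Nat -> Nat
reduction steps (normal order): 0
started in normal form: yes


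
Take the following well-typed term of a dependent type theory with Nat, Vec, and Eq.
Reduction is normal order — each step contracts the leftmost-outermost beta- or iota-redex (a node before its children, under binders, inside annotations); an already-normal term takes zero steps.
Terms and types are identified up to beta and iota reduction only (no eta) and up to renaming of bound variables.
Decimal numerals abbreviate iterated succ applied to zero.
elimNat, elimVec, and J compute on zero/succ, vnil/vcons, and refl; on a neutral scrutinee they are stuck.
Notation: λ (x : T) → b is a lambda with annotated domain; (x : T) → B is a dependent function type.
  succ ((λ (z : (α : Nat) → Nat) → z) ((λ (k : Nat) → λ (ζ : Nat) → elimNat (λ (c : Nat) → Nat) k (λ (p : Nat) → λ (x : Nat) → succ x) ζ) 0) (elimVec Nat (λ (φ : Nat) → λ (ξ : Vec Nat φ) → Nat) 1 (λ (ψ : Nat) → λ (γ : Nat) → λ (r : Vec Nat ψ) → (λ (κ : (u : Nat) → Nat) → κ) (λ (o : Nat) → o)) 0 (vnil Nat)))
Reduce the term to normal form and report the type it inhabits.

normal form:
  2
type:
  Nat
observation: the leftmost-outermost redex is a beta-redex, and normalization takes 8 steps.


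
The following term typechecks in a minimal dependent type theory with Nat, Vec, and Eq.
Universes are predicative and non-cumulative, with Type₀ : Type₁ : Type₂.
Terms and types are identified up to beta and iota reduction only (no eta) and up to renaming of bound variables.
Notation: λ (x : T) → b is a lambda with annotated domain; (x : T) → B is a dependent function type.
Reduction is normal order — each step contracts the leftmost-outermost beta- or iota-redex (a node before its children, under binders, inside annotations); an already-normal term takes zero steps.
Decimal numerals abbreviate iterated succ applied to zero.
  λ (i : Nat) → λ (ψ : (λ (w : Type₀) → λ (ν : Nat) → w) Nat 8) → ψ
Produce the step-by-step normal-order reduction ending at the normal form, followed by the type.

normal-order reduction sequence:
  λ (i : Nat) → λ (ψ : (λ (w : Type₀) → λ (ν : Nat) → w) Nat 8) → ψ
  ~> λ (i : Nat) → λ (ψ : (λ (w : Nat) → Nat) 8) → ψ
  ~> λ (i : Nat) → λ (ψ : Nat) → ψ
type:
  (i : Nat) → (ψ : Nat) → Nat


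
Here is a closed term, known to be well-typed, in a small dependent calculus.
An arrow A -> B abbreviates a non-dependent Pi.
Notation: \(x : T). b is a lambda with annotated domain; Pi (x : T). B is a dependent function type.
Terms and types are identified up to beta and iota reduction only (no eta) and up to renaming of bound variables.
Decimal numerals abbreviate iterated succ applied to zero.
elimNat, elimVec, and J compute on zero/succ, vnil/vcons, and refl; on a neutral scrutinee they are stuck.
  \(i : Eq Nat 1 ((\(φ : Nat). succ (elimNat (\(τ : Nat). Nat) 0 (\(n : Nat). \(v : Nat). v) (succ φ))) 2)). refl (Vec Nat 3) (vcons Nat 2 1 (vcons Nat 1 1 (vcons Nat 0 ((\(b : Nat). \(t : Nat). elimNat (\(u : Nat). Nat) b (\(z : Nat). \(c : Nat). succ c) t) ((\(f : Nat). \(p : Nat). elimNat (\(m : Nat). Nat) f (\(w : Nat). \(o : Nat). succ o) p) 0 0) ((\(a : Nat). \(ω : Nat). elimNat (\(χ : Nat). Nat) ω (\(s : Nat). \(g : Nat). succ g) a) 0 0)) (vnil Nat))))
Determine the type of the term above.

type:
  Eq Nat 1 1 -> Eq (Vec Nat 3) (vcons Nat 2 1 (vcons Nat 1 1 (vcons Nat 0 0 (vnil Nat)))) (vcons Nat 2 1 (vcons Nat 1 1 (vcons Nat 0 0 (vnil Nat))))


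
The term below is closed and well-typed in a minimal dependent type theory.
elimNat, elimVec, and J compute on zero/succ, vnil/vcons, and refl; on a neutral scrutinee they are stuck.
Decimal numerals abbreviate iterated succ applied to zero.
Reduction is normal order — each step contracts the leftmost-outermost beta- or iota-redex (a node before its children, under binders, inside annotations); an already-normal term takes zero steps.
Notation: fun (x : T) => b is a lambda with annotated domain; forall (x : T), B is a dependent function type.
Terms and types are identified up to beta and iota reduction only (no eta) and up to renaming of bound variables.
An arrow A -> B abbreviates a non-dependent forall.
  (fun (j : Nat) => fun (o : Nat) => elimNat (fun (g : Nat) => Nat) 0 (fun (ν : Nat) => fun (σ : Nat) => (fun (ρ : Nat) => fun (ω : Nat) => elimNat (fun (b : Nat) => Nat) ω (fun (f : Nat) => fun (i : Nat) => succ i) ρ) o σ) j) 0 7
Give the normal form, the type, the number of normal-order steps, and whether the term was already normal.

reduced normal form:
  0
type:
  Nat
normal-order step count: 3
already normal: no
first redex: a beta-redex


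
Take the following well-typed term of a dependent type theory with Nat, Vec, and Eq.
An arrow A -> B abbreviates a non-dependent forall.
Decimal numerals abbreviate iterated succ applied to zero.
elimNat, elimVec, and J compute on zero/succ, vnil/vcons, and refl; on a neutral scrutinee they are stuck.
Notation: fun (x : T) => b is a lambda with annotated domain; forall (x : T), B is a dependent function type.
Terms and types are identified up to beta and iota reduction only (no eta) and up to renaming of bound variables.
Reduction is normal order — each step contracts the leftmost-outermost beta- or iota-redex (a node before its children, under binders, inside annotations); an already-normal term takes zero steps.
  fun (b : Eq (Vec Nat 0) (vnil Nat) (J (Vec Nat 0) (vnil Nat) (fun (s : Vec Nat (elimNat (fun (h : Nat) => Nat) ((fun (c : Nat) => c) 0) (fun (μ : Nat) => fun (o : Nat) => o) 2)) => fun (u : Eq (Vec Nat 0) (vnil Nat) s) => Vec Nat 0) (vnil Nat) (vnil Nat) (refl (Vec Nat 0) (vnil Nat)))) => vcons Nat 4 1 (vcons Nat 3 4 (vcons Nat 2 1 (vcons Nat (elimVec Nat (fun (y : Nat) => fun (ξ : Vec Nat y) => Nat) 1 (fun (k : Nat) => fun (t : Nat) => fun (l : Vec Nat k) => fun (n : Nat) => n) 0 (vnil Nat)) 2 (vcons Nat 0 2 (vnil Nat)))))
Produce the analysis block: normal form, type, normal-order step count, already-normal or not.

reduced normal form:
  fun (b : Eq (Vec Nat 0) (vnil Nat) (vnil Nat)) => vcons Nat 4 1 (vcons Nat 3 4 (vcons Nat 2 1 (vcons Nat 1 2 (vcons Nat 0 2 (vnil Nat)))))
the term's type:
  Eq (Vec Nat 0) (vnil Nat) (vnil Nat) -> Vec Nat 5
steps to reach normal form (normal order): 2
already normal: no
first contracted redex: a J iota-redex


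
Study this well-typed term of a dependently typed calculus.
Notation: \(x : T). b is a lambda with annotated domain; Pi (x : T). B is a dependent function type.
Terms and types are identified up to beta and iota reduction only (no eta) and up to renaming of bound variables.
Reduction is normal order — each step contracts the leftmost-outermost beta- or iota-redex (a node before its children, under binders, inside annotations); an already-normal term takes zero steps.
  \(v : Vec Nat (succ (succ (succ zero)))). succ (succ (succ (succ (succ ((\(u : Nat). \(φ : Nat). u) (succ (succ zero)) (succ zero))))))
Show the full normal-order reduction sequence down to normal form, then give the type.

normal-order reduction:
  \(v : Vec Nat (succ (succ (succ zero)))). succ (succ (succ (succ (succ ((\(u : Nat). \(φ : Nat). u) (succ (succ zero)) (succ zero))))))
  ~> \(v : Vec Nat (succ (succ (succ zero)))). succ (succ (succ (succ (succ ((\(u : Nat). succ (succ zero)) (succ zero))))))
  ~> \(v : Vec Nat (succ (succ (succ zero)))). succ (succ (succ (succ (succ (succ (succ zero))))))
the term's type:
  Pi (v : Vec Nat (succ (succ (succ zero)))). Nat


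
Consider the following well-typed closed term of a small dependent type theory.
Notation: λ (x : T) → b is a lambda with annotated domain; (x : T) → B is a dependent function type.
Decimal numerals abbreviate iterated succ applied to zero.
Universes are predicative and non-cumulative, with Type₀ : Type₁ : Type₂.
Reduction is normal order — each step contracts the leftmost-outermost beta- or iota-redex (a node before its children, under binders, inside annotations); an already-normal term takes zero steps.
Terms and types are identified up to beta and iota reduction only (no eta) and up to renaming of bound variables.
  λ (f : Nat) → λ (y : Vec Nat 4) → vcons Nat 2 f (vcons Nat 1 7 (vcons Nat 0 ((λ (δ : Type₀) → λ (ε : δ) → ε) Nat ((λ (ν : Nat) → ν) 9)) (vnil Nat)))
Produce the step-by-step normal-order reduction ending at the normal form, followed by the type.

normal-order reduction sequence:
  λ (f : Nat) → λ (y : Vec Nat 4) → vcons Nat 2 f (vcons Nat 1 7 (vcons Nat 0 ((λ (δ : Type₀) → λ (ε : δ) → ε) Nat ((λ (ν : Nat) → ν) 9)) (vnil Nat)))
  ~> λ (f : Nat) → λ (y : Vec Nat 4) → vcons Nat 2 f (vcons Nat 1 7 (vcons Nat 0 ((λ (δ : Nat) → δ) ((λ (ε : Nat) → ε) 9)) (vnil Nat)))
  ~> λ (f : Nat) → λ (y : Vec Nat 4) → vcons Nat 2 f (vcons Nat 1 7 (vcons Nat 0 ((λ (δ : Nat) → δ) 9) (vnil Nat)))
  ~> λ (f : Nat) → λ (y : Vec Nat 4) → vcons Nat 2 f (vcons Nat 1 7 (vcons Nat 0 9 (vnil Nat)))
type:
  (f : Nat) → (y : Vec Nat 4) → Vec Nat 3


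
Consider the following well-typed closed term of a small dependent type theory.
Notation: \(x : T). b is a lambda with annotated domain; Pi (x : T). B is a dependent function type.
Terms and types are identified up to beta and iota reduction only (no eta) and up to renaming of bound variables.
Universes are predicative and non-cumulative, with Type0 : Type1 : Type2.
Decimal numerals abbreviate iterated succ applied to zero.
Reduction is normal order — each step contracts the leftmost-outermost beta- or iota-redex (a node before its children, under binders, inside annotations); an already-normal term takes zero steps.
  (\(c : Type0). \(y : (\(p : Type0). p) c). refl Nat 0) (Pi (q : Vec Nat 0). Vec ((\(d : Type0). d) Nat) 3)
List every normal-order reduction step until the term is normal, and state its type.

reduction (normal order):
  (\(c : Type0). \(y : (\(p : Type0). p) c). refl Nat 0) (Pi (q : Vec Nat 0). Vec ((\(d : Type0). d) Nat) 3)
  ~> \(c : (\(y : Type0). y) (Pi (p : Vec Nat 0). Vec ((\(q : Type0). q) Nat) 3)). refl Nat 0
  ~> \(c : Pi (y : Vec Nat 0). Vec ((\(p : Type0). p) Nat) 3). refl Nat 0
  ~> \(c : Pi (y : Vec Nat 0). Vec Nat 3). refl Nat 0
type:
  Pi (c : Pi (y : Vec Nat 0). Vec Nat 3). Eq Nat 0 0


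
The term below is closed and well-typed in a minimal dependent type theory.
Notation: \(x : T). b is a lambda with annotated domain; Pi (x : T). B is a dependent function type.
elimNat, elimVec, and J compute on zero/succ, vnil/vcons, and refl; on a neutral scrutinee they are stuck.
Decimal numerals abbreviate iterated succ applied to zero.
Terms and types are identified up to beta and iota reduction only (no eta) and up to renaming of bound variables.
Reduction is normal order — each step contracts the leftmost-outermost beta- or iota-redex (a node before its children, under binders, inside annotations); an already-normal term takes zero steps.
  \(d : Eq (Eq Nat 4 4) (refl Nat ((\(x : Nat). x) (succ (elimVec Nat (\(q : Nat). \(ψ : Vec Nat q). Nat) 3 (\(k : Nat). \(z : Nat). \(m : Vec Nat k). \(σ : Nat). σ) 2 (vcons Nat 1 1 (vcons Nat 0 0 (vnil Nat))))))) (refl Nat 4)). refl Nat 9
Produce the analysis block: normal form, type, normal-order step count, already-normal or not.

reduced normal form:
  \(d : Eq (Eq Nat 4 4) (refl Nat 4) (refl Nat 4)). refl Nat 9
type:
  Pi (d : Eq (Eq Nat 4 4) (refl Nat 4) (refl Nat 4)). Eq Nat 9 9
normal-order step count: 12
already normal: no
first contracted redex: a beta-redex


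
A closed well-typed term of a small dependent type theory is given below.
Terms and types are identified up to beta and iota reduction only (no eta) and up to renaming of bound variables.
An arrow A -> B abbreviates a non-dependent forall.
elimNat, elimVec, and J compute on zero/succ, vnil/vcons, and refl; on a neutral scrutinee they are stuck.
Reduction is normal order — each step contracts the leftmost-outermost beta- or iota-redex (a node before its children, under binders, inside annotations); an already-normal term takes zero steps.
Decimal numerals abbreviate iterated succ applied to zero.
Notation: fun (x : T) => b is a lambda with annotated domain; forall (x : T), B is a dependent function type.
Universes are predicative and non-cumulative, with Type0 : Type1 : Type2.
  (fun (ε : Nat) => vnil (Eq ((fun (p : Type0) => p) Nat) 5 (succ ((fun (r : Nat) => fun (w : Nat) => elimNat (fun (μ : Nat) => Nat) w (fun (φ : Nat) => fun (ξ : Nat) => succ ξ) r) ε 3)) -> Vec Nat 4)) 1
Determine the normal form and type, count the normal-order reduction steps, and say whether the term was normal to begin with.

normal form:
  vnil (Eq Nat 5 5 -> Vec Nat 4)
type:
  Vec (Eq Nat 5 5 -> Vec Nat 4) 0
normal-order step count: 8
term was already normal: no
first contracted redex: a beta-redex


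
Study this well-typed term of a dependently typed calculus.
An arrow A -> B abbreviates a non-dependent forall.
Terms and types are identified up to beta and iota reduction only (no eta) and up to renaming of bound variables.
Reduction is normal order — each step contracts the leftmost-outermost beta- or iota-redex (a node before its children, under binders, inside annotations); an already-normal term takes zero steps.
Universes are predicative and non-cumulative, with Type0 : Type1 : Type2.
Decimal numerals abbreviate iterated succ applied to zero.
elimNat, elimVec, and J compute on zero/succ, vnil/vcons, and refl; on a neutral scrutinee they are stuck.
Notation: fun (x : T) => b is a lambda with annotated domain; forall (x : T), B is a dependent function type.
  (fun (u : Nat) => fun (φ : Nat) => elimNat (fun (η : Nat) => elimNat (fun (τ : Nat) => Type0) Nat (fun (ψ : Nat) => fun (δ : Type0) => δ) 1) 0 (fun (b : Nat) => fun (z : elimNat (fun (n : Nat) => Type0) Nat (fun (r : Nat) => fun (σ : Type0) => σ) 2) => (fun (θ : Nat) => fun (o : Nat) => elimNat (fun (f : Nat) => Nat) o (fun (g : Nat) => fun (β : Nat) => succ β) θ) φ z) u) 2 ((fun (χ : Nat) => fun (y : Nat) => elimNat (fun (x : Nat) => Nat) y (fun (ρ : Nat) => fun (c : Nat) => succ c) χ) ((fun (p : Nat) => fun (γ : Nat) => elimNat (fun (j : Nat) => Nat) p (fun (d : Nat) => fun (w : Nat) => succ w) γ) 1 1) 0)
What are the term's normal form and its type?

resulting normal form:
  4
type:
  Nat


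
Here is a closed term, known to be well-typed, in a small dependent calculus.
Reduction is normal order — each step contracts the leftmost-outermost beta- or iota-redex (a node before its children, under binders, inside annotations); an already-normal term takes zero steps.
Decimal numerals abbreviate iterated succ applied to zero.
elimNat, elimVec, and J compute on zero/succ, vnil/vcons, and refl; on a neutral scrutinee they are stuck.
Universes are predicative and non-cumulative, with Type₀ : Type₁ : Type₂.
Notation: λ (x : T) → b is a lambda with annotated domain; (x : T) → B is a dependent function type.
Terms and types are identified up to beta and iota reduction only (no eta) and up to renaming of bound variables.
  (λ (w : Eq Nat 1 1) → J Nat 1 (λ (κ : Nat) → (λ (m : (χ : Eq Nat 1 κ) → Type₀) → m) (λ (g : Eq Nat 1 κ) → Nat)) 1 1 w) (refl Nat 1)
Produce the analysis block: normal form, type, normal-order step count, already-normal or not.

resulting normal form:
  1
the term's type:
  Nat
reduction steps (normal order): 2
started in normal form: no
first redex: a beta-redex


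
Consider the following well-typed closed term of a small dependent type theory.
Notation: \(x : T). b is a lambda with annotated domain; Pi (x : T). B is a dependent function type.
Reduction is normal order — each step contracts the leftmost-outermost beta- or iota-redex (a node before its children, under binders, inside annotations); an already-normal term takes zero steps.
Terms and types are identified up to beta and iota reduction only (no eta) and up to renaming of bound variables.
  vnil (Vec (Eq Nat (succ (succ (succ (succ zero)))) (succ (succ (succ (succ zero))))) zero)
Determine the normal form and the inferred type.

resulting normal form:
  vnil (Vec (Eq Nat (succ (succ (succ (succ zero)))) (succ (succ (succ (succ zero))))) zero)
type:
  Vec (Vec (Eq Nat (succ (succ (succ (succ zero)))) (succ (succ (succ (succ zero))))) zero) zero
observation: no redex remains anywhere in the term; it is its own normal form.


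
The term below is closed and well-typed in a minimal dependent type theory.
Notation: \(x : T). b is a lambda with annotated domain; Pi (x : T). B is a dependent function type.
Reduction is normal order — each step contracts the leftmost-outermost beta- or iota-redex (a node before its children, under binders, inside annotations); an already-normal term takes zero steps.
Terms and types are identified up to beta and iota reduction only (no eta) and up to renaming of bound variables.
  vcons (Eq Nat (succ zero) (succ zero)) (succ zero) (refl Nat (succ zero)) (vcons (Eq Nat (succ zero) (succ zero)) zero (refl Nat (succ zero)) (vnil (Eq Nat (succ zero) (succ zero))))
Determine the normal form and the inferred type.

normal form:
  vcons (Eq Nat (succ zero) (succ zero)) (succ zero) (refl Nat (succ zero)) (vcons (Eq Nat (succ zero) (succ zero)) zero (refl Nat (succ zero)) (vnil (Eq Nat (succ zero) (succ zero))))
type:
  Vec (Eq Nat (succ zero) (succ zero)) (succ (succ zero))
observation: no redex remains anywhere in the term; it is its own normal form.


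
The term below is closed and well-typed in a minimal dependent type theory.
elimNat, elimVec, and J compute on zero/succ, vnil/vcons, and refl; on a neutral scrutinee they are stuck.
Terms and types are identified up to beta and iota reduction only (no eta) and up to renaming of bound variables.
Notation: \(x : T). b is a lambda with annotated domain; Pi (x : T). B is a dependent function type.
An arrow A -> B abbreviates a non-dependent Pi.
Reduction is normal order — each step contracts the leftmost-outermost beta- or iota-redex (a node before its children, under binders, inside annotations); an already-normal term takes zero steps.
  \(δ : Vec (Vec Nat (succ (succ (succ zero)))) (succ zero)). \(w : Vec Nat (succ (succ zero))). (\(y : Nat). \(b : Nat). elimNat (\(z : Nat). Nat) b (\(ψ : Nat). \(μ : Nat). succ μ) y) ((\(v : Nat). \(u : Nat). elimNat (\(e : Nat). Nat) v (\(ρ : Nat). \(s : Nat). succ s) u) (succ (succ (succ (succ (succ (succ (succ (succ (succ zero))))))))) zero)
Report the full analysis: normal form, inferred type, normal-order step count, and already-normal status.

normal form:
  \(δ : Vec (Vec Nat (succ (succ (succ zero)))) (succ zero)). \(w : Vec Nat (succ (succ zero))). \(y : Nat). succ (succ (succ (succ (succ (succ (succ (succ (succ y))))))))
type:
  Vec (Vec Nat (succ (succ (succ zero)))) (succ zero) -> Vec Nat (succ (succ zero)) -> Nat -> Nat
reduction steps (normal order): 32
term was already normal: no
first contracted redex: a beta-redex


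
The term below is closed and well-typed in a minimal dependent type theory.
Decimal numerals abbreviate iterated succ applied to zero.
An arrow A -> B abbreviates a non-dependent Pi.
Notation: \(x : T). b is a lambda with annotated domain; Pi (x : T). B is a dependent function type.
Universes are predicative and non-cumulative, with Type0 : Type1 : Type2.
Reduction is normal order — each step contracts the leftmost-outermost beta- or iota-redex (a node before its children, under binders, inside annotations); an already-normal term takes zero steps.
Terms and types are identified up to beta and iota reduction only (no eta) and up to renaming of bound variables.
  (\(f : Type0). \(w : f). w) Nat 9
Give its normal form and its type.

reduced normal form:
  9
the term's type:
  Nat


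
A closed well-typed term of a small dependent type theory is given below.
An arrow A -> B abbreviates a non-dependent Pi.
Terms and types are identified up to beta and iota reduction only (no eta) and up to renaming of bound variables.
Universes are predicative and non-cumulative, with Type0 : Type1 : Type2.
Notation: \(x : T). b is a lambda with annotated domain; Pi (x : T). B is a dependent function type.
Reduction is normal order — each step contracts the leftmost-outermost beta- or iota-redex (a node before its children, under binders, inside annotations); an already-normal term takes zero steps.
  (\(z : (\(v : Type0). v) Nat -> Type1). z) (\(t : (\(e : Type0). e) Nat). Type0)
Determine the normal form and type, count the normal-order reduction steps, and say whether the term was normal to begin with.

reduced normal form:
  \(z : Nat). Type0
type:
  Nat -> Type1
normal-order step count: 2
already normal: no
first redex: a beta-redex


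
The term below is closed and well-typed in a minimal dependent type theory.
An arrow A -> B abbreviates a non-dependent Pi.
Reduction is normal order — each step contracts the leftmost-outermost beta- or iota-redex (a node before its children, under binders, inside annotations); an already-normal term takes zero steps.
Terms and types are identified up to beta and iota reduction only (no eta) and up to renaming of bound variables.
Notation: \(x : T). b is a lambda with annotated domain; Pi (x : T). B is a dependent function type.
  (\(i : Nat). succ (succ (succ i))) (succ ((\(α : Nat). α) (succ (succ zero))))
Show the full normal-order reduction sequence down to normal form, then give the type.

reduction (normal order):
  (\(i : Nat). succ (succ (succ i))) (succ ((\(α : Nat). α) (succ (succ zero))))
  ~> succ (succ (succ (succ ((\(i : Nat). i) (succ (succ zero))))))
  ~> succ (succ (succ (succ (succ (succ zero)))))
the term's type:
  Nat


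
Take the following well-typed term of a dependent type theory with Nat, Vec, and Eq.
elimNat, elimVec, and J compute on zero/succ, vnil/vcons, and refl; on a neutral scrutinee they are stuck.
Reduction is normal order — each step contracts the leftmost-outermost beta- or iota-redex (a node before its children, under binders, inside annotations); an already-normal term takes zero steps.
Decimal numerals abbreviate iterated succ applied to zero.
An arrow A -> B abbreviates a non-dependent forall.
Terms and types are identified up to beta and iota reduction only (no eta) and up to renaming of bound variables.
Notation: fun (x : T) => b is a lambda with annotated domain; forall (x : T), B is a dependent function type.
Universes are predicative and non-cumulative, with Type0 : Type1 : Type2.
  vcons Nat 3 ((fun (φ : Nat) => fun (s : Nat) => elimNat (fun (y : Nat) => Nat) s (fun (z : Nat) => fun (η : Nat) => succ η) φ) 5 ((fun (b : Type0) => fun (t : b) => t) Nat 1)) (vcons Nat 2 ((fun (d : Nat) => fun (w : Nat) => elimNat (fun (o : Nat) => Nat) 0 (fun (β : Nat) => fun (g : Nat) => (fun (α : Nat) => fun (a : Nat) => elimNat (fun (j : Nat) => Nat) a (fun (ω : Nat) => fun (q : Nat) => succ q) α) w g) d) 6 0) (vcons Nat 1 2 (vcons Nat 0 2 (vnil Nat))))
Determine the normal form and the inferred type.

normal form:
  vcons Nat 3 6 (vcons Nat 2 0 (vcons Nat 1 2 (vcons Nat 0 2 (vnil Nat))))
the term's type:
  Vec Nat 4


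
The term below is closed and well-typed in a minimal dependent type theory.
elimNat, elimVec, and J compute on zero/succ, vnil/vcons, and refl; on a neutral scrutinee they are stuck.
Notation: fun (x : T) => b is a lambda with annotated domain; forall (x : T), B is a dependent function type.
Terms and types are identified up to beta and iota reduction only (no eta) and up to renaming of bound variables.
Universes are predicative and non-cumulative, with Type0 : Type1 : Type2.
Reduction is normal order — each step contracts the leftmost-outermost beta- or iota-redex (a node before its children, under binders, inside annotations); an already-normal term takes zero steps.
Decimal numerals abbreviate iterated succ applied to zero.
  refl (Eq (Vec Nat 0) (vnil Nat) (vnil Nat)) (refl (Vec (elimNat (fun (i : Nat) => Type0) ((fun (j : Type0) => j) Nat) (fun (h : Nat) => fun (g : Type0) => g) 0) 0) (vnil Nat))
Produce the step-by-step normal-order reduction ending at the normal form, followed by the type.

normal-order reduction sequence:
  refl (Eq (Vec Nat 0) (vnil Nat) (vnil Nat)) (refl (Vec (elimNat (fun (i : Nat) => Type0) ((fun (j : Type0) => j) Nat) (fun (h : Nat) => fun (g : Type0) => g) 0) 0) (vnil Nat))
  ~> refl (Eq (Vec Nat 0) (vnil Nat) (vnil Nat)) (refl (Vec ((fun (i : Type0) => i) Nat) 0) (vnil Nat))
  ~> refl (Eq (Vec Nat 0) (vnil Nat) (vnil Nat)) (refl (Vec Nat 0) (vnil Nat))
inferred type:
  Eq (Eq (Vec Nat 0) (vnil Nat) (vnil Nat)) (refl (Vec Nat 0) (vnil Nat)) (refl (Vec Nat 0) (vnil Nat))


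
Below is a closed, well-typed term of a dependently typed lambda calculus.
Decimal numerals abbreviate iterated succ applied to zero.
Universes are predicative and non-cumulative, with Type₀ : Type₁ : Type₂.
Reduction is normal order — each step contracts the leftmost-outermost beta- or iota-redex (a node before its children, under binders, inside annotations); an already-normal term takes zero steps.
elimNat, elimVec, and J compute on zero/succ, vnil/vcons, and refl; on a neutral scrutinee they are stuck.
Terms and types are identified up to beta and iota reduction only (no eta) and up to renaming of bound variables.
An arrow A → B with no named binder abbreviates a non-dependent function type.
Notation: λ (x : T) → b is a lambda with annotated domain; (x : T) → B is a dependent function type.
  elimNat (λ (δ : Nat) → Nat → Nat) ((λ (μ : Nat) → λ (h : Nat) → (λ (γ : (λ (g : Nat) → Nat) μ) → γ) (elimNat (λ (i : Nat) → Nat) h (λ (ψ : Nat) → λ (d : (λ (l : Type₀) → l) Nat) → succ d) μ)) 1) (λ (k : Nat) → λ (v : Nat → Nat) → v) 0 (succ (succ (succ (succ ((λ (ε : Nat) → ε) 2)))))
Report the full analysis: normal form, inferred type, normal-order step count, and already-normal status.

reduced normal form:
  7
inferred type:
  Nat
steps to reach normal form (normal order): 9
already normal: no
first redex: an elimNat iota-redex


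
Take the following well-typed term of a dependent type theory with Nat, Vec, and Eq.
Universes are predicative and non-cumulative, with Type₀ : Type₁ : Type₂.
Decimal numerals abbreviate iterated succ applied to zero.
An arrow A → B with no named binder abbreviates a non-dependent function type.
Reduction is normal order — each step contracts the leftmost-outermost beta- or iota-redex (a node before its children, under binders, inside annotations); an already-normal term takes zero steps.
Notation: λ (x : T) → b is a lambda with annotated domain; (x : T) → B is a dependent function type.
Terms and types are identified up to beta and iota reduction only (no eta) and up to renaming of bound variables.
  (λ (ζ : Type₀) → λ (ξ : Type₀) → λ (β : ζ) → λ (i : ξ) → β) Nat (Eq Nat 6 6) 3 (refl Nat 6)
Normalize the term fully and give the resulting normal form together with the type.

resulting normal form:
  3
the term's type:
  Nat


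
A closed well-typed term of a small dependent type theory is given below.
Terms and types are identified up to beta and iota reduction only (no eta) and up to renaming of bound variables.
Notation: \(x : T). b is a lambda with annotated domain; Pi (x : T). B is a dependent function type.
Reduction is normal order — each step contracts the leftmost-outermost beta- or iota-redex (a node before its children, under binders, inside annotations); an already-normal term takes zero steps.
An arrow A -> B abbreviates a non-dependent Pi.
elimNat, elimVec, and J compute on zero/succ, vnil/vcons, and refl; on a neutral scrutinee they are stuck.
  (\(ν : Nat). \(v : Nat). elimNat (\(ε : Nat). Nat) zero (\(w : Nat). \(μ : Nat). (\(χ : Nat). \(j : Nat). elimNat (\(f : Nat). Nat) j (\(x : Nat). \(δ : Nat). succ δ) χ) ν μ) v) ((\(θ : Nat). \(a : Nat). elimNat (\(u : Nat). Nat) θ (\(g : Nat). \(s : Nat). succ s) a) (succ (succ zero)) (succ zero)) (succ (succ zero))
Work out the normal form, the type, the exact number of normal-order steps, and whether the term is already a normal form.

reduced normal form:
  succ (succ (succ (succ (succ (succ zero)))))
the term's type:
  Nat
steps to reach normal form (normal order): 45
term was already normal: no
first redex: a beta-redex


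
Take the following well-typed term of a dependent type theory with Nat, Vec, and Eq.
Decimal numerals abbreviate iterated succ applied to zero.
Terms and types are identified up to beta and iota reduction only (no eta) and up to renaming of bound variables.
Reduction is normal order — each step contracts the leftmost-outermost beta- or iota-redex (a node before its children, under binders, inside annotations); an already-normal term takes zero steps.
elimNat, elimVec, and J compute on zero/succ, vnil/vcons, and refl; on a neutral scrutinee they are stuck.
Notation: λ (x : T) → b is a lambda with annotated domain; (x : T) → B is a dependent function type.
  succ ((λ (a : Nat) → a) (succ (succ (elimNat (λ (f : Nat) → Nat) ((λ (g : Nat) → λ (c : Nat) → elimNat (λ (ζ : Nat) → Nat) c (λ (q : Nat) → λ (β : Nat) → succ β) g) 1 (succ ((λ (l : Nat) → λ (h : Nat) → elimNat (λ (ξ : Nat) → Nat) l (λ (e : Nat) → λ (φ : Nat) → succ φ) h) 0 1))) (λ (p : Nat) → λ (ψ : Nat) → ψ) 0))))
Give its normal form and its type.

normal form:
  6
type:
  Nat


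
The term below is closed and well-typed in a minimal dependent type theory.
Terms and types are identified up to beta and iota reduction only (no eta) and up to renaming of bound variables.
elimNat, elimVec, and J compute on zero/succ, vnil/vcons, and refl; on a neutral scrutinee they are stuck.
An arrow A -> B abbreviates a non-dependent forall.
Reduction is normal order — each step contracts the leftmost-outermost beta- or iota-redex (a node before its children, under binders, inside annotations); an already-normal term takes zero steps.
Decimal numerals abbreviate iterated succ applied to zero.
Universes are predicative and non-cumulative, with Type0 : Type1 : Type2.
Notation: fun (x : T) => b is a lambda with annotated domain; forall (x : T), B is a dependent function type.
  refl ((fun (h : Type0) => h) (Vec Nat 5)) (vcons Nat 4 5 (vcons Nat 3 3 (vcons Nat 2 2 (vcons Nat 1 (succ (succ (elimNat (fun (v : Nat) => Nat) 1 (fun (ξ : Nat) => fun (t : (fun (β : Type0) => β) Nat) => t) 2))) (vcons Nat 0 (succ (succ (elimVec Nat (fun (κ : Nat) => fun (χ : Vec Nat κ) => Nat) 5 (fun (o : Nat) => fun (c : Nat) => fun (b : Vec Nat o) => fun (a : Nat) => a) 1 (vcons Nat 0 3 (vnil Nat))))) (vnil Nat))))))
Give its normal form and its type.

reduced normal form:
  refl (Vec Nat 5) (vcons Nat 4 5 (vcons Nat 3 3 (vcons Nat 2 2 (vcons Nat 1 3 (vcons Nat 0 7 (vnil Nat))))))
inferred type:
  Eq (Vec Nat 5) (vcons Nat 4 5 (vcons Nat 3 3 (vcons Nat 2 2 (vcons Nat 1 3 (vcons Nat 0 7 (vnil Nat)))))) (vcons Nat 4 5 (vcons Nat 3 3 (vcons Nat 2 2 (vcons Nat 1 3 (vcons Nat 0 7 (vnil Nat))))))


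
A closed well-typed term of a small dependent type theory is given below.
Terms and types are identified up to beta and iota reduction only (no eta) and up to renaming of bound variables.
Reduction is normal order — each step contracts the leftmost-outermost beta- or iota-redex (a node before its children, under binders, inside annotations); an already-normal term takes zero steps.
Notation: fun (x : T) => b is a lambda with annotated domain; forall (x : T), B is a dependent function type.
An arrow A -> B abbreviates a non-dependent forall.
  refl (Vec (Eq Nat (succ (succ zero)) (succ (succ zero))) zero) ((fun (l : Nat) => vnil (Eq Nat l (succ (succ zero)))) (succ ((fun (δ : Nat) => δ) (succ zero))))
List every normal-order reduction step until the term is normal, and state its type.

normal-order reduction:
  refl (Vec (Eq Nat (succ (succ zero)) (succ (succ zero))) zero) ((fun (l : Nat) => vnil (Eq Nat l (succ (succ zero)))) (succ ((fun (δ : Nat) => δ) (succ zero))))
  ~> refl (Vec (Eq Nat (succ (succ zero)) (succ (succ zero))) zero) (vnil (Eq Nat (succ ((fun (l : Nat) => l) (succ zero))) (succ (succ zero))))
  ~> refl (Vec (Eq Nat (succ (succ zero)) (succ (succ zero))) zero) (vnil (Eq Nat (succ (succ zero)) (succ (succ zero))))
inferred type:
  Eq (Vec (Eq Nat (succ (succ zero)) (succ (succ zero))) zero) (vnil (Eq Nat (succ (succ zero)) (succ (succ zero)))) (vnil (Eq Nat (succ (succ zero)) (succ (succ zero))))
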